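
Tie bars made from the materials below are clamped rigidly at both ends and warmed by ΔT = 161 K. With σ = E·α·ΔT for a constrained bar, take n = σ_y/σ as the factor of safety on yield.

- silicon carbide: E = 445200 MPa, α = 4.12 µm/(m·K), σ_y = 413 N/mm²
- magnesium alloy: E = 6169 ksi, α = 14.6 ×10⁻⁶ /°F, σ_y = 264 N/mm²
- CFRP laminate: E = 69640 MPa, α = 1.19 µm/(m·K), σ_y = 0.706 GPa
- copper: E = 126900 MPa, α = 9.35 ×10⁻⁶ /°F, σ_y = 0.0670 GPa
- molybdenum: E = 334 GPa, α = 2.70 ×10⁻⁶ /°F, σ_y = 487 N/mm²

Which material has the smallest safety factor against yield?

Converting E to GPa, α to ×10⁻⁶/K, σ_y to MPa, then σ and n for each:
  silicon carbide: E = 445.2, α = 4.12, σ_y = 413.0 → σ = 295 MPa, n = 1.40
  magnesium alloy: E = 42.53, α = 26.3, σ_y = 264.0 → σ = 180 MPa, n = 1.47
  CFRP laminate: E = 69.64, α = 1.19, σ_y = 706.0 → σ = 13.3 MPa, n = 52.9
  copper: E = 126.9, α = 16.8, σ_y = 67.00 → σ = 344 MPa, n = 0.195
  molybdenum: E = 334.0, α = 4.86, σ_y = 487.0 → σ = 261 MPa, n = 1.86
The minimum is copper at n = 0.195.

copper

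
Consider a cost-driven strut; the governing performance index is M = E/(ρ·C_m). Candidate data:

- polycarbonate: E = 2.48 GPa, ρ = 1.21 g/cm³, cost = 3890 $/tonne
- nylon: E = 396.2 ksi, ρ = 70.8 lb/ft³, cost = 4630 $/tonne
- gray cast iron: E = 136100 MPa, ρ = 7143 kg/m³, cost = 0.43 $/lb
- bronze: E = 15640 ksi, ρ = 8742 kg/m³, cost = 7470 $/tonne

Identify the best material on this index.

gray cast iron

In SI units:
  polycarbonate: E = 2.480 GPa, ρ = 1210 kg/m³, cost = 3.890 $/kg
  nylon: E = 2.732 GPa, ρ = 1134 kg/m³, cost = 4.630 $/kg
  gray cast iron: E = 136.1 GPa, ρ = 7143 kg/m³, cost = 0.9480 $/kg
  bronze: E = 107.8 GPa, ρ = 8742 kg/m³, cost = 7.470 $/kg
  gray cast iron: M = 20.1 MN·m per $
  bronze: M = 1.65 MN·m per $
  polycarbonate: M = 0.527 MN·m per $
  nylon: M = 0.520 MN·m per $
Gray cast iron ranks first.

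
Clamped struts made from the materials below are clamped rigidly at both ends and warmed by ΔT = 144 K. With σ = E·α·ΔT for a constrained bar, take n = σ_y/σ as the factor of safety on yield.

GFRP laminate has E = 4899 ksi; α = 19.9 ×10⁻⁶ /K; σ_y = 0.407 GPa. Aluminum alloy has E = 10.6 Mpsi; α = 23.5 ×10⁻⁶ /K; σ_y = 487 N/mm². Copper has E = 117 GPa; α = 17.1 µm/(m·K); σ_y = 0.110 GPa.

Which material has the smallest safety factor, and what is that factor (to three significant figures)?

Per material, after unit conversion:
  GFRP laminate: E = 33.78, α = 19.9, σ_y = 407.0 → σ = 96.8 MPa, n = 4.20
  aluminum alloy: E = 73.08, α = 23.5, σ_y = 487.0 → σ = 247 MPa, n = 1.97
  copper: E = 117.0, α = 17.1, σ_y = 110.0 → σ = 288 MPa, n = 0.382
Smallest n: copper with n = 0.382.

copper, n = 0.382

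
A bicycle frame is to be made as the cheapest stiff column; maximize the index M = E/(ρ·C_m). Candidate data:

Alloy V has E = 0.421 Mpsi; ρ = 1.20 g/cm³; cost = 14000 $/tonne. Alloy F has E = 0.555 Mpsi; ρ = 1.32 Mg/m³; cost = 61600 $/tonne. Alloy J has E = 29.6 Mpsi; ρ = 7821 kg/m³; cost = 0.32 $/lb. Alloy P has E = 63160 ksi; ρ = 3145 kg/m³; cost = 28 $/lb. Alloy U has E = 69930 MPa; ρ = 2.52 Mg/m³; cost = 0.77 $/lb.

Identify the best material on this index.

alloy J

Normalizing units and computing the index:
  alloy V: E = 2.903 GPa, ρ = 1200 kg/m³, cost = 14.00 $/kg
  alloy F: E = 3.827 GPa, ρ = 1320 kg/m³, cost = 61.60 $/kg
  alloy J: E = 204.1 GPa, ρ = 7821 kg/m³, cost = 0.7055 $/kg
  alloy P: E = 435.5 GPa, ρ = 3145 kg/m³, cost = 61.73 $/kg
  alloy U: E = 69.93 GPa, ρ = 2520 kg/m³, cost = 1.698 $/kg
  alloy J: M = 37.0 MN·m per $
  alloy U: M = 16.3 MN·m per $
  alloy P: M = 2.24 MN·m per $
  alloy V: M = 0.173 MN·m per $
  alloy F: M = 0.0471 MN·m per $
Highest index: alloy J.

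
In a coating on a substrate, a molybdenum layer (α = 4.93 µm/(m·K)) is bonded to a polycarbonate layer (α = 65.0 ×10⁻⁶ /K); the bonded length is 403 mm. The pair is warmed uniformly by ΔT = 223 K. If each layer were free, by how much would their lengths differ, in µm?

Δα = |4.93 − 65.0|×10⁻⁶/K = 60.1×10⁻⁶/K.
ΔL_mismatch = Δα·L·ΔT = 60.1×10⁻⁶ × 403.0 mm × 223.0 K = 5400 µm.

5400 µm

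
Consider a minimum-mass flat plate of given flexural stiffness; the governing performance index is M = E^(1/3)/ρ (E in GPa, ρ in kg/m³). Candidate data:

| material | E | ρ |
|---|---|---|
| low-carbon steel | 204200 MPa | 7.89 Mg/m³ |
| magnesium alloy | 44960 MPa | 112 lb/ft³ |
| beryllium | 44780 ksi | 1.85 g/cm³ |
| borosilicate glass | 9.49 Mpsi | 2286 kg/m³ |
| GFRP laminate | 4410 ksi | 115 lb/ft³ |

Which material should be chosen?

beryllium

Convert each candidate to consistent units, then evaluate M:
  low-carbon steel: E = 204.2 GPa, ρ = 7890 kg/m³
  magnesium alloy: E = 44.96 GPa, ρ = 1794 kg/m³
  beryllium: E = 308.7 GPa, ρ = 1850 kg/m³
  borosilicate glass: E = 65.43 GPa, ρ = 2286 kg/m³
  GFRP laminate: E = 30.41 GPa, ρ = 1842 kg/m³
  beryllium: M = 3.65×10⁻³
  magnesium alloy: M = 1.98×10⁻³
  borosilicate glass: M = 1.76×10⁻³
  GFRP laminate: M = 1.69×10⁻³
  low-carbon steel: M = 0.746×10⁻³
The maximum is for beryllium.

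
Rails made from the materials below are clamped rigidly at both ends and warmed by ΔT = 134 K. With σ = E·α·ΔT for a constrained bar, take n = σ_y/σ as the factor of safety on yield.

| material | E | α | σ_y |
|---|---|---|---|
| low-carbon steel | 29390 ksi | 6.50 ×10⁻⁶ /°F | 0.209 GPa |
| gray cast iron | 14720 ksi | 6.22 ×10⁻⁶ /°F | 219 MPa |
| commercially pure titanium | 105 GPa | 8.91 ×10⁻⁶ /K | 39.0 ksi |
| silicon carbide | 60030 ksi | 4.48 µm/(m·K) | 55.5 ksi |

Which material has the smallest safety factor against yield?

low-carbon steel

With everything in SI (GPa, ×10⁻⁶/K, MPa):
  low-carbon steel: E = 202.6, α = 11.7, σ_y = 209.0 → σ = 318 MPa, n = 0.658
  gray cast iron: E = 101.5, α = 11.2, σ_y = 219.0 → σ = 152 MPa, n = 1.44
  commercially pure titanium: E = 105.0, α = 8.91, σ_y = 268.9 → σ = 125 MPa, n = 2.14
  silicon carbide: E = 413.9, α = 4.48, σ_y = 382.7 → σ = 248 MPa, n = 1.54
Smallest n: low-carbon steel with n = 0.658.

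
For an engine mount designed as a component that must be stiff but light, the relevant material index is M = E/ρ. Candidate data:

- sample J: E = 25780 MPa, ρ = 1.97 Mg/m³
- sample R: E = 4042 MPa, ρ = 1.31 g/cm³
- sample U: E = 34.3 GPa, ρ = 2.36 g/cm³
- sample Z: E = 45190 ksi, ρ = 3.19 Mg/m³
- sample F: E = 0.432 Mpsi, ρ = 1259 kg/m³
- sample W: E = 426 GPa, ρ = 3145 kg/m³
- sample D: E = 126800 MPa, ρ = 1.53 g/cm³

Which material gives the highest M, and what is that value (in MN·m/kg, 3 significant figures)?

In SI units:
  sample J: E = 25.78 GPa, ρ = 1970 kg/m³
  sample R: E = 4.042 GPa, ρ = 1310 kg/m³
  sample U: E = 34.30 GPa, ρ = 2360 kg/m³
  sample Z: E = 311.6 GPa, ρ = 3190 kg/m³
  sample F: E = 2.979 GPa, ρ = 1259 kg/m³
  sample W: E = 426.0 GPa, ρ = 3145 kg/m³
  sample D: E = 126.8 GPa, ρ = 1530 kg/m³
  sample W: M = 135 MN·m/kg
  sample Z: M = 97.7 MN·m/kg
  sample D: M = 82.9 MN·m/kg
  sample U: M = 14.5 MN·m/kg
  sample J: M = 13.1 MN·m/kg
  sample R: M = 3.09 MN·m/kg
  sample F: M = 2.37 MN·m/kg
Highest index: sample W.

sample W, M = 135 MN·m/kg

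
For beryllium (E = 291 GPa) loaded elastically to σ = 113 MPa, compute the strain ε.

ε = σ/E = 113 / 291000 = 3.88×10⁻⁴.

3.88×10⁻⁴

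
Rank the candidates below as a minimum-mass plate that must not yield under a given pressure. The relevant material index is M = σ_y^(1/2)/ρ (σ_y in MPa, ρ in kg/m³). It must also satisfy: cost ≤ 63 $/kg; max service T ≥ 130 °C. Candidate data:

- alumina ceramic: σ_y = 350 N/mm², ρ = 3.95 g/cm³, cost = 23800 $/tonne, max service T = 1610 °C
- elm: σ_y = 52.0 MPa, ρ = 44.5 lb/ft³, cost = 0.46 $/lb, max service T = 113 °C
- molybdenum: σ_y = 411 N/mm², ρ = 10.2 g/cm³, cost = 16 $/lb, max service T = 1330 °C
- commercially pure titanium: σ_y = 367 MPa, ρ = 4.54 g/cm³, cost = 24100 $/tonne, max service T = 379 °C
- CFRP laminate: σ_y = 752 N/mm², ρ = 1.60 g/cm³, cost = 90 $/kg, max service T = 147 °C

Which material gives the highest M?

alumina ceramic

Screen on constraints: cost ≤ 63 $/kg; max service T ≥ 130 °C. Survivors: alumina ceramic, molybdenum, commercially pure titanium.
Convert each candidate to consistent units, then evaluate M:
  alumina ceramic: σ_y = 350.0 MPa, ρ = 3950 kg/m³
  molybdenum: σ_y = 411.0 MPa, ρ = 10200 kg/m³
  commercially pure titanium: σ_y = 367.0 MPa, ρ = 4540 kg/m³
  alumina ceramic: M = 4.74×10⁻³
  commercially pure titanium: M = 4.22×10⁻³
  molybdenum: M = 1.99×10⁻³
Alumina ceramic has the largest M.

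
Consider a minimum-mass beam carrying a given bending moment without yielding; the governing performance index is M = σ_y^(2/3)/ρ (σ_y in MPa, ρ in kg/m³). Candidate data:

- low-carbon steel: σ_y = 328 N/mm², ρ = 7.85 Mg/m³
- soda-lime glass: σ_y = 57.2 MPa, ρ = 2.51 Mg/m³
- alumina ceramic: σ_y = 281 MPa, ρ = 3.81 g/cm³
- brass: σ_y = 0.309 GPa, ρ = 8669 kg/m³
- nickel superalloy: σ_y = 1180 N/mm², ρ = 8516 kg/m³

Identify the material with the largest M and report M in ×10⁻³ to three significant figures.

nickel superalloy, M = 13.1×10⁻³

In SI units:
  low-carbon steel: σ_y = 328.0 MPa, ρ = 7850 kg/m³
  soda-lime glass: σ_y = 57.20 MPa, ρ = 2510 kg/m³
  alumina ceramic: σ_y = 281.0 MPa, ρ = 3810 kg/m³
  brass: σ_y = 309.0 MPa, ρ = 8669 kg/m³
  nickel superalloy: σ_y = 1180 MPa, ρ = 8516 kg/m³
  nickel superalloy: M = 13.1×10⁻³
  alumina ceramic: M = 11.3×10⁻³
  low-carbon steel: M = 6.06×10⁻³
  soda-lime glass: M = 5.91×10⁻³
  brass: M = 5.27×10⁻³
Highest index: nickel superalloy.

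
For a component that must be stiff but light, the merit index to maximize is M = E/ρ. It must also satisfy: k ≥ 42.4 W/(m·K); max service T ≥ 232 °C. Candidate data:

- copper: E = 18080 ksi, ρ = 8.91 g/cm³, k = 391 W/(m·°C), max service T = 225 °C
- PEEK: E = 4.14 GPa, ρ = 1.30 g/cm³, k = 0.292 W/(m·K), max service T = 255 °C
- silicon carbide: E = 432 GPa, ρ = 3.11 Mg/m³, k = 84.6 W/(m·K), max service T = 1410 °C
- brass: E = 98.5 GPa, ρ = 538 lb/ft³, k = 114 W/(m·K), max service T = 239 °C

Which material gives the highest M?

Screen on constraints: k ≥ 42.4 W/(m·K); max service T ≥ 232 °C. Survivors: silicon carbide, brass.
After converting to SI:
  silicon carbide: E = 432.0 GPa, ρ = 3110 kg/m³
  brass: E = 98.50 GPa, ρ = 8618 kg/m³
  silicon carbide: M = 139 MN·m/kg
  brass: M = 11.4 MN·m/kg
The maximum is for silicon carbide.

silicon carbide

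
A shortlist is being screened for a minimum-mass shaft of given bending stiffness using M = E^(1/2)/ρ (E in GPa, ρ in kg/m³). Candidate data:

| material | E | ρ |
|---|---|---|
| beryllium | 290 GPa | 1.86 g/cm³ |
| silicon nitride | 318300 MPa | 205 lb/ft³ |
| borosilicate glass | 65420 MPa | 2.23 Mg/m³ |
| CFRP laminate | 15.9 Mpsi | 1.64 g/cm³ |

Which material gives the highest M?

beryllium

Putting every candidate on a common basis:
  beryllium: E = 290.0 GPa, ρ = 1860 kg/m³
  silicon nitride: E = 318.3 GPa, ρ = 3284 kg/m³
  borosilicate glass: E = 65.42 GPa, ρ = 2230 kg/m³
  CFRP laminate: E = 109.6 GPa, ρ = 1640 kg/m³
  beryllium: M = 9.16×10⁻³
  CFRP laminate: M = 6.38×10⁻³
  silicon nitride: M = 5.43×10⁻³
  borosilicate glass: M = 3.63×10⁻³
The maximum is for beryllium.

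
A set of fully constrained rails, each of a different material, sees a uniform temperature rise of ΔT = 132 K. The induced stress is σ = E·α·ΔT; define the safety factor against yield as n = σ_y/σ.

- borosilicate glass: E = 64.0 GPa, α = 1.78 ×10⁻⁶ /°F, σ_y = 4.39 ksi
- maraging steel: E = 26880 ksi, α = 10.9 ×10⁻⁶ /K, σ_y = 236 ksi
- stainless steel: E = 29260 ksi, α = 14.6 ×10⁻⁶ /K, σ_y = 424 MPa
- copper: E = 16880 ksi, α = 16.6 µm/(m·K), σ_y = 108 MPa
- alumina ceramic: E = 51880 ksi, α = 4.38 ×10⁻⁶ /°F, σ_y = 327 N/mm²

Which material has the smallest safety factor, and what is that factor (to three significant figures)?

Converting E to GPa, α to ×10⁻⁶/K, σ_y to MPa, then σ and n for each:
  borosilicate glass: E = 64.00, α = 3.20, σ_y = 30.27 → σ = 27.1 MPa, n = 1.12
  maraging steel: E = 185.3, α = 10.9, σ_y = 1627 → σ = 267 MPa, n = 6.10
  stainless steel: E = 201.7, α = 14.6, σ_y = 424.0 → σ = 389 MPa, n = 1.09
  copper: E = 116.4, α = 16.6, σ_y = 108.0 → σ = 255 MPa, n = 0.423
  alumina ceramic: E = 357.7, α = 7.88, σ_y = 327.0 → σ = 372 MPa, n = 0.878
Smallest n: copper with n = 0.423.

copper, n = 0.423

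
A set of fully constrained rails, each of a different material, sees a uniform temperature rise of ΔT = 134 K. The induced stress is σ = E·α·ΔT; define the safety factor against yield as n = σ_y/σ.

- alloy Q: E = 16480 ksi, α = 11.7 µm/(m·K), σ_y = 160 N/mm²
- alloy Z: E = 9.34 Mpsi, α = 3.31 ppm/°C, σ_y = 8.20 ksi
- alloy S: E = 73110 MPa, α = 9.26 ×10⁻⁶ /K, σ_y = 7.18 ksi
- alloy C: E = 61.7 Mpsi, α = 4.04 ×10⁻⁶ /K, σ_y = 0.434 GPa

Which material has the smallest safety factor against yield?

Converting E to GPa, α to ×10⁻⁶/K, σ_y to MPa, then σ and n for each:
  alloy Q: E = 113.6, α = 11.7, σ_y = 160.0 → σ = 178 MPa, n = 0.898
  alloy Z: E = 64.40, α = 3.31, σ_y = 56.54 → σ = 28.6 MPa, n = 1.98
  alloy S: E = 73.11, α = 9.26, σ_y = 49.50 → σ = 90.7 MPa, n = 0.546
  alloy C: E = 425.4, α = 4.04, σ_y = 434.0 → σ = 230 MPa, n = 1.88
Smallest n: alloy S with n = 0.546.

alloy S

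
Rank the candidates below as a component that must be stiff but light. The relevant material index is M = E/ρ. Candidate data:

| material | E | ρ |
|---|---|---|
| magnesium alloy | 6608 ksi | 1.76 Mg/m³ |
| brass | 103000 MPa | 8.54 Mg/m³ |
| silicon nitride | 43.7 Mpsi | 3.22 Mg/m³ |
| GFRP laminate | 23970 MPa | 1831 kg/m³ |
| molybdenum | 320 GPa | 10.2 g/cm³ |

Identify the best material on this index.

Putting every candidate on a common basis:
  magnesium alloy: E = 45.56 GPa, ρ = 1760 kg/m³
  brass: E = 103.0 GPa, ρ = 8540 kg/m³
  silicon nitride: E = 301.3 GPa, ρ = 3220 kg/m³
  GFRP laminate: E = 23.97 GPa, ρ = 1831 kg/m³
  molybdenum: E = 320.0 GPa, ρ = 10200 kg/m³
  silicon nitride: M = 93.6 MN·m/kg
  molybdenum: M = 31.4 MN·m/kg
  magnesium alloy: M = 25.9 MN·m/kg
  GFRP laminate: M = 13.1 MN·m/kg
  brass: M = 12.1 MN·m/kg
Silicon nitride ranks first.

silicon nitride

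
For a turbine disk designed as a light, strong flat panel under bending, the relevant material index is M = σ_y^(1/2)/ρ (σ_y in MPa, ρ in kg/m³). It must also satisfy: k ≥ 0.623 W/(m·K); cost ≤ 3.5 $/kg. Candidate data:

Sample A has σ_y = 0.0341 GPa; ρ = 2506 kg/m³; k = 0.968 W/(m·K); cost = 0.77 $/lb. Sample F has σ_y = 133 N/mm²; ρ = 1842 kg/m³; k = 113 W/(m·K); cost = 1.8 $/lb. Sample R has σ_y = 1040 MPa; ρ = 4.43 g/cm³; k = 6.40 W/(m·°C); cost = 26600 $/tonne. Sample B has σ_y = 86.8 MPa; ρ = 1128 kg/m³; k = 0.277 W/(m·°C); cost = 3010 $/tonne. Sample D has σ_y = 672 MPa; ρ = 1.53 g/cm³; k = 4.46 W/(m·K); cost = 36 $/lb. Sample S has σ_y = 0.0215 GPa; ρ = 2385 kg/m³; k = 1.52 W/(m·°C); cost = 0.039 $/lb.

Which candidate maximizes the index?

Screen on constraints: k ≥ 0.623 W/(m·K); cost ≤ 3.5 $/kg. Survivors: sample A, sample S.
After converting to SI:
  sample A: σ_y = 34.10 MPa, ρ = 2506 kg/m³
  sample S: σ_y = 21.50 MPa, ρ = 2385 kg/m³
  sample A: M = 2.33×10⁻³
  sample S: M = 1.94×10⁻³
Sample A ranks first.

sample A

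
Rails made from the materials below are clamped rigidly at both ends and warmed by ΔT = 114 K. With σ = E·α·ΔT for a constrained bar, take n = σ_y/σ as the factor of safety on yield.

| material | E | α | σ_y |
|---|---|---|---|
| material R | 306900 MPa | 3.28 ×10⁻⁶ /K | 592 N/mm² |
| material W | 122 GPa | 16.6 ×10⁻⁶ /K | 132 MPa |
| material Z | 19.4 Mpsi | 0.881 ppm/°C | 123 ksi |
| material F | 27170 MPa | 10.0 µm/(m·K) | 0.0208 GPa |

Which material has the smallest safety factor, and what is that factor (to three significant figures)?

With everything in SI (GPa, ×10⁻⁶/K, MPa):
  material R: E = 306.9, α = 3.28, σ_y = 592.0 → σ = 115 MPa, n = 5.16
  material W: E = 122.0, α = 16.6, σ_y = 132.0 → σ = 231 MPa, n = 0.572
  material Z: E = 133.8, α = 0.881, σ_y = 848.1 → σ = 13.4 MPa, n = 63.1
  material F: E = 27.17, α = 10.0, σ_y = 20.80 → σ = 31.0 MPa, n = 0.672
The minimum is material W at n = 0.572.

material W, n = 0.572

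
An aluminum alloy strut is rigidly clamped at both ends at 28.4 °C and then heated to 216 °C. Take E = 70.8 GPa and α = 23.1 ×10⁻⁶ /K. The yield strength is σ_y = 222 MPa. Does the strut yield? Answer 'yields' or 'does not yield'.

ΔT = 187.6 K. Constrained thermal stress σ = E·α·ΔT = 70.80×10³ MPa × 23.1×10⁻⁶ × 187.6 = 307 MPa (compressive).
Compare to σ_y = 222 MPa: σ ≥ σ_y, so it yields.

yields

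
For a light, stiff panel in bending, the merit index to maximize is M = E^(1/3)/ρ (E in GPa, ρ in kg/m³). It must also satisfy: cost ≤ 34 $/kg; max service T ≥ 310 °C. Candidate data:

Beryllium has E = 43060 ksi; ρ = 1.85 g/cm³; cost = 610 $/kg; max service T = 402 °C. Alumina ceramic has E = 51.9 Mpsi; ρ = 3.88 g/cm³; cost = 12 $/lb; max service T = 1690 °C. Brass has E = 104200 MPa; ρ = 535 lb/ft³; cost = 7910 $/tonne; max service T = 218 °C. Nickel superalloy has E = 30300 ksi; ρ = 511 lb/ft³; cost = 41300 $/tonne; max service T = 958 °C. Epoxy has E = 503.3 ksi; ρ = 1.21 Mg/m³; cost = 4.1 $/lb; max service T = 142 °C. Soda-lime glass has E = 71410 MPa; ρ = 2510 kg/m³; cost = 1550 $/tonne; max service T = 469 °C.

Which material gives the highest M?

Screen on constraints: cost ≤ 34 $/kg; max service T ≥ 310 °C. Survivors: alumina ceramic, soda-lime glass.
Convert each candidate to consistent units, then evaluate M:
  alumina ceramic: E = 357.8 GPa, ρ = 3880 kg/m³
  soda-lime glass: E = 71.41 GPa, ρ = 2510 kg/m³
  alumina ceramic: M = 1.83×10⁻³
  soda-lime glass: M = 1.65×10⁻³
The maximum is for alumina ceramic.

alumina ceramic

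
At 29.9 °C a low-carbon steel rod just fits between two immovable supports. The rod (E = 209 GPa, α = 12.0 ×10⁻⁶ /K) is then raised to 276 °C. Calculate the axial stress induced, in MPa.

ΔT = 246.1 K. Constrained thermal stress σ = E·α·ΔT = 209.0×10³ MPa × 12.0×10⁻⁶ × 246.1 = 617 MPa (compressive).

617 MPa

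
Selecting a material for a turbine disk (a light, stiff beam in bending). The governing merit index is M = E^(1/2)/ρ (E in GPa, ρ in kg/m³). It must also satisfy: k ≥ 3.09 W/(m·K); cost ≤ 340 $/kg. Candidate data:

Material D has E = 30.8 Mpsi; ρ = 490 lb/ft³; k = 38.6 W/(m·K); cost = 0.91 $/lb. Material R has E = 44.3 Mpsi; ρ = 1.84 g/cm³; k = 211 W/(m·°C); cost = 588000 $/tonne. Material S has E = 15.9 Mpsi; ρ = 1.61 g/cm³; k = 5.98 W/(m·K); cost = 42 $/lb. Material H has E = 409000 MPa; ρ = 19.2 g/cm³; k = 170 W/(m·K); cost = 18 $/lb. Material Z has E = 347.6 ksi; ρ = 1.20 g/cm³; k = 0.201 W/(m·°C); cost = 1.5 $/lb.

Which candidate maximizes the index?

Screen on constraints: k ≥ 3.09 W/(m·K); cost ≤ 340 $/kg. Survivors: material D, material S, material H.
In SI units:
  material D: E = 212.4 GPa, ρ = 7849 kg/m³
  material S: E = 109.6 GPa, ρ = 1610 kg/m³
  material H: E = 409.0 GPa, ρ = 19200 kg/m³
  material S: M = 6.50×10⁻³
  material D: M = 1.86×10⁻³
  material H: M = 1.05×10⁻³
Material S ranks first.

material S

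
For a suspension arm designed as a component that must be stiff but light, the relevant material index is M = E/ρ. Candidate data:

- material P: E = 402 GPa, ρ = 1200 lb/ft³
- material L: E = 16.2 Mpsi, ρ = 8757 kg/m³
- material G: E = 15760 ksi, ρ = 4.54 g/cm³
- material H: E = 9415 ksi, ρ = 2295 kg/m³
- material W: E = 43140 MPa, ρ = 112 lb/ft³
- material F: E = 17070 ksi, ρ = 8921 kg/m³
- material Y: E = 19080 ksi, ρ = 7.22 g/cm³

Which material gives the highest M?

material H

In SI units:
  material P: E = 402.0 GPa, ρ = 19220 kg/m³
  material L: E = 111.7 GPa, ρ = 8757 kg/m³
  material G: E = 108.7 GPa, ρ = 4540 kg/m³
  material H: E = 64.91 GPa, ρ = 2295 kg/m³
  material W: E = 43.14 GPa, ρ = 1794 kg/m³
  material F: E = 117.7 GPa, ρ = 8921 kg/m³
  material Y: E = 131.6 GPa, ρ = 7220 kg/m³
  material H: M = 28.3 MN·m/kg
  material W: M = 24.0 MN·m/kg
  material G: M = 23.9 MN·m/kg
  material P: M = 20.9 MN·m/kg
  material Y: M = 18.2 MN·m/kg
  material F: M = 13.2 MN·m/kg
  material L: M = 12.8 MN·m/kg
Highest index: material H.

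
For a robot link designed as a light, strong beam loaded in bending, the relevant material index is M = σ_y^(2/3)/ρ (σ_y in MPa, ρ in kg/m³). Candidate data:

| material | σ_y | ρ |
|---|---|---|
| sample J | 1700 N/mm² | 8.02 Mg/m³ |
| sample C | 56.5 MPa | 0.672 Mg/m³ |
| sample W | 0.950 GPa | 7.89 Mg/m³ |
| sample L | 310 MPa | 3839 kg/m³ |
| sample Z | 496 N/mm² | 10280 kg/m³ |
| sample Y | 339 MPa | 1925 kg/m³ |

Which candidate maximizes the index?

After converting to SI:
  sample J: σ_y = 1700 MPa, ρ = 8020 kg/m³
  sample C: σ_y = 56.50 MPa, ρ = 672.0 kg/m³
  sample W: σ_y = 950.0 MPa, ρ = 7890 kg/m³
  sample L: σ_y = 310.0 MPa, ρ = 3839 kg/m³
  sample Z: σ_y = 496.0 MPa, ρ = 10280 kg/m³
  sample Y: σ_y = 339.0 MPa, ρ = 1925 kg/m³
  sample Y: M = 25.3×10⁻³
  sample C: M = 21.9×10⁻³
  sample J: M = 17.8×10⁻³
  sample W: M = 12.2×10⁻³
  sample L: M = 11.9×10⁻³
  sample Z: M = 6.10×10⁻³
Sample Y ranks first.

sample Y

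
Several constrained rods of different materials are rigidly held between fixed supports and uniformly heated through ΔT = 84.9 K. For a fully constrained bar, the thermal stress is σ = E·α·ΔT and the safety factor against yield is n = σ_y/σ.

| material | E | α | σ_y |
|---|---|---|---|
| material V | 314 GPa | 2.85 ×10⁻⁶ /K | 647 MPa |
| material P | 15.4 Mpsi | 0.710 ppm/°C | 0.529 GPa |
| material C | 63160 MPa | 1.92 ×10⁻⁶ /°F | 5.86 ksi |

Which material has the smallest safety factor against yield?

Converting E to GPa, α to ×10⁻⁶/K, σ_y to MPa, then σ and n for each:
  material V: E = 314.0, α = 2.85, σ_y = 647.0 → σ = 76.0 MPa, n = 8.52
  material P: E = 106.2, α = 0.710, σ_y = 529.0 → σ = 6.40 MPa, n = 82.7
  material C: E = 63.16, α = 3.46, σ_y = 40.40 → σ = 18.5 MPa, n = 2.18
Material C has the lowest safety factor, n = 2.18.

material C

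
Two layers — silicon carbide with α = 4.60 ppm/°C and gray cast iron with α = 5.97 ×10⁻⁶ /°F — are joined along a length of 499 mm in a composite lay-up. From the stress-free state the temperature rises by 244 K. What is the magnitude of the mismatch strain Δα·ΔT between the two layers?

gray cast iron: α = 5.97×10⁻⁶/°F × 9/5 = 10.7×10⁻⁶/K.
Δα = |4.60 − 10.7|×10⁻⁶/K = 6.15×10⁻⁶/K.
Mismatch strain = Δα·ΔT = 6.15×10⁻⁶ × 244.0 = 1.50×10⁻³.

1.50×10⁻³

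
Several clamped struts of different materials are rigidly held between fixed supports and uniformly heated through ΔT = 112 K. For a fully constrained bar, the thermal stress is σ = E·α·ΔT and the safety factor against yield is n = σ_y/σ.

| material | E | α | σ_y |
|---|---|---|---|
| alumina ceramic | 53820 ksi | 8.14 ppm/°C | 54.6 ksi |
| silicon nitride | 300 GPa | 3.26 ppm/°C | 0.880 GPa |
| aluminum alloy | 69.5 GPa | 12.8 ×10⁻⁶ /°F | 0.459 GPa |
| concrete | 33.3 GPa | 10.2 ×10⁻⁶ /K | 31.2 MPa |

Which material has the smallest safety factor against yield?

With everything in SI (GPa, ×10⁻⁶/K, MPa):
  alumina ceramic: E = 371.1, α = 8.14, σ_y = 376.5 → σ = 338 MPa, n = 1.11
  silicon nitride: E = 300.0, α = 3.26, σ_y = 880.0 → σ = 110 MPa, n = 8.03
  aluminum alloy: E = 69.50, α = 23.0, σ_y = 459.0 → σ = 179 MPa, n = 2.56
  concrete: E = 33.30, α = 10.2, σ_y = 31.20 → σ = 38.0 MPa, n = 0.820
Concrete has the lowest safety factor, n = 0.820.

concrete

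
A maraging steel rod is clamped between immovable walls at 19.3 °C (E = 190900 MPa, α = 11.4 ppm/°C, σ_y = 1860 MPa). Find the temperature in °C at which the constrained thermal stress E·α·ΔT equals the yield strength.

874 °C

E = 190900 MPa = 190.9 GPa.
E·α·ΔT = 1860 MPa ⇒ ΔT = 1860 / (190.9×10³ × 11.4×10⁻⁶) = 854.7 K.
T = 19.3 + 854.7 = 874.0 °C.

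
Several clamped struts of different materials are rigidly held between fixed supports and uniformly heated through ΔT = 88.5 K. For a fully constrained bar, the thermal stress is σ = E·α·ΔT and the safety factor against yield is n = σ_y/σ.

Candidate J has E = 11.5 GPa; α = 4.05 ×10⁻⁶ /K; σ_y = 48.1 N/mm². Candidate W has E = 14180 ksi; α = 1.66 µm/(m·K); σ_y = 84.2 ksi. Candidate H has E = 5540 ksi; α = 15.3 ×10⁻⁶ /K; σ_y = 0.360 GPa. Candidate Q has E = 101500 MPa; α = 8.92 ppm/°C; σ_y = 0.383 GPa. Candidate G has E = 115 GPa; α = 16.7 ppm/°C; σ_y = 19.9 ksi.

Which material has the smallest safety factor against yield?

candidate G

In consistent units (E in GPa, α in ×10⁻⁶/K, σ_y in MPa):
  candidate J: E = 11.50, α = 4.05, σ_y = 48.10 → σ = 4.12 MPa, n = 11.7
  candidate W: E = 97.77, α = 1.66, σ_y = 580.5 → σ = 14.4 MPa, n = 40.4
  candidate H: E = 38.20, α = 15.3, σ_y = 360.0 → σ = 51.7 MPa, n = 6.96
  candidate Q: E = 101.5, α = 8.92, σ_y = 383.0 → σ = 80.1 MPa, n = 4.78
  candidate G: E = 115.0, α = 16.7, σ_y = 137.2 → σ = 170 MPa, n = 0.807
Candidate G has the lowest safety factor, n = 0.807.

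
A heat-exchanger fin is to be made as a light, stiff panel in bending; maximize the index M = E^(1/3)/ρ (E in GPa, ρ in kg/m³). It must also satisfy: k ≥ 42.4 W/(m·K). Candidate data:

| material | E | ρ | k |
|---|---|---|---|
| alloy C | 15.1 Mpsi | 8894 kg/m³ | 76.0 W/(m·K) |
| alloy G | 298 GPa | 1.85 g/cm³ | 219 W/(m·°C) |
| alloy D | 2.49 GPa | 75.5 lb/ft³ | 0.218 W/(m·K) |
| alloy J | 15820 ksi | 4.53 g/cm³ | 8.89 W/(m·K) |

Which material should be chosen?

Screen on constraints: k ≥ 42.4 W/(m·K). Survivors: alloy C, alloy G.
Putting every candidate on a common basis:
  alloy C: E = 104.1 GPa, ρ = 8894 kg/m³
  alloy G: E = 298.0 GPa, ρ = 1850 kg/m³
  alloy G: M = 3.61×10⁻³
  alloy C: M = 0.529×10⁻³
Alloy G has the largest M.

alloy G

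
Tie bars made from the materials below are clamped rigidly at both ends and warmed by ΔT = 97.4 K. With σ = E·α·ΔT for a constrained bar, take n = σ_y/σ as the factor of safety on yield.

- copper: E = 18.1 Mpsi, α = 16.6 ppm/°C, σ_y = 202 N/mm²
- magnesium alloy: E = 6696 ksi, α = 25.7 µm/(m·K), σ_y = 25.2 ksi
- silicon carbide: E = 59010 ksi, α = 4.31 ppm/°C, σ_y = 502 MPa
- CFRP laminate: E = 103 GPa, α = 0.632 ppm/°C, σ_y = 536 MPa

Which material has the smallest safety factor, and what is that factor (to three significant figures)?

Per material, after unit conversion:
  copper: E = 124.8, α = 16.6, σ_y = 202.0 → σ = 202 MPa, n = 1.00
  magnesium alloy: E = 46.17, α = 25.7, σ_y = 173.7 → σ = 116 MPa, n = 1.50
  silicon carbide: E = 406.9, α = 4.31, σ_y = 502.0 → σ = 171 MPa, n = 2.94
  CFRP laminate: E = 103.0, α = 0.632, σ_y = 536.0 → σ = 6.34 MPa, n = 84.5
Smallest n: copper with n = 1.00.

copper, n = 1.00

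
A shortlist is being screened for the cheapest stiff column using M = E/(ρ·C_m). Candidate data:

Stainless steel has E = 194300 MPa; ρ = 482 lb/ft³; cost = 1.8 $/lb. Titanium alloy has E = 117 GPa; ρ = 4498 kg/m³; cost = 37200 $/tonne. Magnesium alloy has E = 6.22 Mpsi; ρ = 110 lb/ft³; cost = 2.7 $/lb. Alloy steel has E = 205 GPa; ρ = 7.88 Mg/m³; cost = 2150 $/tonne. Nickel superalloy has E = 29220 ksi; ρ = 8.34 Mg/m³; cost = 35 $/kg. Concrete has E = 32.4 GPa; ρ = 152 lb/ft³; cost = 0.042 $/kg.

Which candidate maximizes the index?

concrete

After converting to SI:
  stainless steel: E = 194.3 GPa, ρ = 7721 kg/m³, cost = 3.968 $/kg
  titanium alloy: E = 117.0 GPa, ρ = 4498 kg/m³, cost = 37.20 $/kg
  magnesium alloy: E = 42.89 GPa, ρ = 1762 kg/m³, cost = 5.952 $/kg
  alloy steel: E = 205.0 GPa, ρ = 7880 kg/m³, cost = 2.150 $/kg
  nickel superalloy: E = 201.5 GPa, ρ = 8340 kg/m³, cost = 35.00 $/kg
  concrete: E = 32.40 GPa, ρ = 2435 kg/m³, cost = 0.04200 $/kg
  concrete: M = 317 MN·m per $
  alloy steel: M = 12.1 MN·m per $
  stainless steel: M = 6.34 MN·m per $
  magnesium alloy: M = 4.09 MN·m per $
  titanium alloy: M = 0.699 MN·m per $
  nickel superalloy: M = 0.690 MN·m per $
The maximum is for concrete.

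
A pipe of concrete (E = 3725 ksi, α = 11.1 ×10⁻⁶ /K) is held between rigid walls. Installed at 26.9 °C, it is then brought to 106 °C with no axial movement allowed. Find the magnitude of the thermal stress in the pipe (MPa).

22.5 MPa

E = 3725 ksi = 25.68 GPa.
ΔT = 79.10 K. Constrained thermal stress σ = E·α·ΔT = 25.68×10³ MPa × 11.1×10⁻⁶ × 79.10 = 22.5 MPa (compressive).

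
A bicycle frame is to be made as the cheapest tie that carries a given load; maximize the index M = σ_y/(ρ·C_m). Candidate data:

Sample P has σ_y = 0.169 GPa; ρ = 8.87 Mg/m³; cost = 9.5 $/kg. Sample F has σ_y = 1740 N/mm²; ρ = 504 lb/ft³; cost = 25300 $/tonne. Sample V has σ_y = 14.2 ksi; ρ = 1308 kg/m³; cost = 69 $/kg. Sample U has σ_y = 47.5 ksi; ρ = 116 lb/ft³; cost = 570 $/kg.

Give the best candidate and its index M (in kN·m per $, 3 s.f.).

sample F, M = 8.52 kN·m per $

Normalizing units and computing the index:
  sample P: σ_y = 169.0 MPa, ρ = 8870 kg/m³, cost = 9.500 $/kg
  sample F: σ_y = 1740 MPa, ρ = 8073 kg/m³, cost = 25.30 $/kg
  sample V: σ_y = 97.91 MPa, ρ = 1308 kg/m³, cost = 69.00 $/kg
  sample U: σ_y = 327.5 MPa, ρ = 1858 kg/m³, cost = 570.0 $/kg
  sample F: M = 8.52 kN·m per $
  sample P: M = 2.01 kN·m per $
  sample V: M = 1.08 kN·m per $
  sample U: M = 0.309 kN·m per $
The maximum is for sample F.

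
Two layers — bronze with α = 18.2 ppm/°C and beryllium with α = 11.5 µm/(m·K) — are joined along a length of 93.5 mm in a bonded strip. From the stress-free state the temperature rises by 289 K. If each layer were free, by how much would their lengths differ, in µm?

181 µm

Δα = |18.2 − 11.5|×10⁻⁶/K = 6.70×10⁻⁶/K.
ΔL_mismatch = Δα·L·ΔT = 6.70×10⁻⁶ × 93.5 mm × 289.0 K = 181 µm.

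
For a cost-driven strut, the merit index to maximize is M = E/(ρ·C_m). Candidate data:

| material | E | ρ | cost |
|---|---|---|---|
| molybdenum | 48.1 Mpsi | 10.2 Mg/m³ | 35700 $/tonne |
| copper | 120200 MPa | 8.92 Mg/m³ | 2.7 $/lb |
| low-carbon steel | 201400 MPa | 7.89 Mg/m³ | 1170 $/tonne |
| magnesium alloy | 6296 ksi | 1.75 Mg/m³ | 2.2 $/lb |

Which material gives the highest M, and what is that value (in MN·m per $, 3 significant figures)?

low-carbon steel, M = 21.8 MN·m per $

Putting every candidate on a common basis:
  molybdenum: E = 331.6 GPa, ρ = 10200 kg/m³, cost = 35.70 $/kg
  copper: E = 120.2 GPa, ρ = 8920 kg/m³, cost = 5.952 $/kg
  low-carbon steel: E = 201.4 GPa, ρ = 7890 kg/m³, cost = 1.170 $/kg
  magnesium alloy: E = 43.41 GPa, ρ = 1750 kg/m³, cost = 4.850 $/kg
  low-carbon steel: M = 21.8 MN·m per $
  magnesium alloy: M = 5.11 MN·m per $
  copper: M = 2.26 MN·m per $
  molybdenum: M = 0.911 MN·m per $
Low-carbon steel has the largest M.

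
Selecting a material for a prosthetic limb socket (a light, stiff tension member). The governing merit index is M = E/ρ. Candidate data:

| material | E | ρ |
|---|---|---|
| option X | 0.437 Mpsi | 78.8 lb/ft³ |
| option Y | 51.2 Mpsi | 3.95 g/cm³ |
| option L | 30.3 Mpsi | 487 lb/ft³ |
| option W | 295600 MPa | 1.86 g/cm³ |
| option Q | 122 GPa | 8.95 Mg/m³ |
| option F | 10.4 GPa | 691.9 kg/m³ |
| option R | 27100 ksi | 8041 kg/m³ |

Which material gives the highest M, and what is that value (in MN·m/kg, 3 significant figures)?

option W, M = 159 MN·m/kg

Convert each candidate to consistent units, then evaluate M:
  option X: E = 3.013 GPa, ρ = 1262 kg/m³
  option Y: E = 353.0 GPa, ρ = 3950 kg/m³
  option L: E = 208.9 GPa, ρ = 7801 kg/m³
  option W: E = 295.6 GPa, ρ = 1860 kg/m³
  option Q: E = 122.0 GPa, ρ = 8950 kg/m³
  option F: E = 10.40 GPa, ρ = 691.9 kg/m³
  option R: E = 186.8 GPa, ρ = 8041 kg/m³
  option W: M = 159 MN·m/kg
  option Y: M = 89.4 MN·m/kg
  option L: M = 26.8 MN·m/kg
  option R: M = 23.2 MN·m/kg
  option F: M = 15.0 MN·m/kg
  option Q: M = 13.6 MN·m/kg
  option X: M = 2.39 MN·m/kg
The maximum is for option W.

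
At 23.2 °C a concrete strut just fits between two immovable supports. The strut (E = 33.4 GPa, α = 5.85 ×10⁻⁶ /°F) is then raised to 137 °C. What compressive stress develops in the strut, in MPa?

α = 5.85×10⁻⁶/°F × 9/5 = 10.5×10⁻⁶/K.
ΔT = 113.8 K. Constrained thermal stress σ = E·α·ΔT = 33.40×10³ MPa × 10.5×10⁻⁶ × 113.8 = 40.0 MPa (compressive).

40.0 MPa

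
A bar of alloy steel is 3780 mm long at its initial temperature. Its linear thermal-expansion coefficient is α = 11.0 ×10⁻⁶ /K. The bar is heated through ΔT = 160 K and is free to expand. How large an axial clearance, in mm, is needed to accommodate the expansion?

ΔL = α·L₀·ΔT = 11.0×10⁻⁶ × 3780 mm × 160.0 K = 6.65 mm.

6.65 mm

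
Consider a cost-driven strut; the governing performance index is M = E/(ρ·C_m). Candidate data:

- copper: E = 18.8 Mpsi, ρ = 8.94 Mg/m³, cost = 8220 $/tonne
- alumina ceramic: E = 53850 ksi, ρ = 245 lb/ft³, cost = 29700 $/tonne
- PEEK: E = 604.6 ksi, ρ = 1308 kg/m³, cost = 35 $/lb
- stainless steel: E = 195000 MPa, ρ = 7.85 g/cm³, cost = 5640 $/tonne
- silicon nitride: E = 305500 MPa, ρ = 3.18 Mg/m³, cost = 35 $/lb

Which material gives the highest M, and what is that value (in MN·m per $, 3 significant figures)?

stainless steel, M = 4.40 MN·m per $

Normalizing units and computing the index:
  copper: E = 129.6 GPa, ρ = 8940 kg/m³, cost = 8.220 $/kg
  alumina ceramic: E = 371.3 GPa, ρ = 3925 kg/m³, cost = 29.70 $/kg
  PEEK: E = 4.169 GPa, ρ = 1308 kg/m³, cost = 77.16 $/kg
  stainless steel: E = 195.0 GPa, ρ = 7850 kg/m³, cost = 5.640 $/kg
  silicon nitride: E = 305.5 GPa, ρ = 3180 kg/m³, cost = 77.16 $/kg
  stainless steel: M = 4.40 MN·m per $
  alumina ceramic: M = 3.19 MN·m per $
  copper: M = 1.76 MN·m per $
  silicon nitride: M = 1.25 MN·m per $
  PEEK: M = 0.0413 MN·m per $
Stainless steel has the largest M.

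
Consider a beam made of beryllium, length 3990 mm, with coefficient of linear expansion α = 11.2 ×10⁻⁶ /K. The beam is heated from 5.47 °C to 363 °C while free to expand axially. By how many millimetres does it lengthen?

ΔT = 363 − 5.47 = 357.5 K.
ΔL = α·L₀·ΔT = 11.2×10⁻⁶ × 3990 mm × 357.5 K = 16.0 mm.

16.0 mm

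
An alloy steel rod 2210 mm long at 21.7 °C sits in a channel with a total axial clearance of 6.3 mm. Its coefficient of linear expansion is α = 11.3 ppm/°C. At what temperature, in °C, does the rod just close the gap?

274 °C

α·L₀·ΔT = 6.3 mm ⇒ ΔT = 6.3 / (11.3×10⁻⁶ × 2210.0) = 252.3 K.
T = 21.7 + 252.3 = 274.0 °C.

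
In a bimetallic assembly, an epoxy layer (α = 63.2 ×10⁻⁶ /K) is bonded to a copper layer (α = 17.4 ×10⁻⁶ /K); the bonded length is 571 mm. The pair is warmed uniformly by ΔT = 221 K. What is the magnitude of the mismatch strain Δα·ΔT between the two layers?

0.0101

Δα = |63.2 − 17.4|×10⁻⁶/K = 45.8×10⁻⁶/K.
Mismatch strain = Δα·ΔT = 45.8×10⁻⁶ × 221.0 = 0.0101.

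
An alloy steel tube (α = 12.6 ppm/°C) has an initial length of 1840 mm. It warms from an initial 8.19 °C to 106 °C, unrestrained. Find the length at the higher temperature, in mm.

ΔT = 106 − 8.19 = 97.81 K.
ΔL = α·L₀·ΔT = 12.6×10⁻⁶ × 1840 mm × 97.81 K = 2.27 mm.
L = L₀ + ΔL = 1840 + 2.27 = 1842.3 mm.

1842.3 mm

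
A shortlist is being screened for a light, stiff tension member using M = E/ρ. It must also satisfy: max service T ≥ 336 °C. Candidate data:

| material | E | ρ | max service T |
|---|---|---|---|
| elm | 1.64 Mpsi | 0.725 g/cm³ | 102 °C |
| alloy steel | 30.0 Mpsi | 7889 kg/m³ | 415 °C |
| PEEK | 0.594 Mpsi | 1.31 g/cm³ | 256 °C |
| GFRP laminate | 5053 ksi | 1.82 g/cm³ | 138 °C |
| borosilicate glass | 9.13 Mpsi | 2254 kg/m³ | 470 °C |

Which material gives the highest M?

Screen on constraints: max service T ≥ 336 °C. Survivors: alloy steel, borosilicate glass.
Normalizing units and computing the index:
  alloy steel: E = 206.8 GPa, ρ = 7889 kg/m³
  borosilicate glass: E = 62.95 GPa, ρ = 2254 kg/m³
  borosilicate glass: M = 27.9 MN·m/kg
  alloy steel: M = 26.2 MN·m/kg
The maximum is for borosilicate glass.

borosilicate glass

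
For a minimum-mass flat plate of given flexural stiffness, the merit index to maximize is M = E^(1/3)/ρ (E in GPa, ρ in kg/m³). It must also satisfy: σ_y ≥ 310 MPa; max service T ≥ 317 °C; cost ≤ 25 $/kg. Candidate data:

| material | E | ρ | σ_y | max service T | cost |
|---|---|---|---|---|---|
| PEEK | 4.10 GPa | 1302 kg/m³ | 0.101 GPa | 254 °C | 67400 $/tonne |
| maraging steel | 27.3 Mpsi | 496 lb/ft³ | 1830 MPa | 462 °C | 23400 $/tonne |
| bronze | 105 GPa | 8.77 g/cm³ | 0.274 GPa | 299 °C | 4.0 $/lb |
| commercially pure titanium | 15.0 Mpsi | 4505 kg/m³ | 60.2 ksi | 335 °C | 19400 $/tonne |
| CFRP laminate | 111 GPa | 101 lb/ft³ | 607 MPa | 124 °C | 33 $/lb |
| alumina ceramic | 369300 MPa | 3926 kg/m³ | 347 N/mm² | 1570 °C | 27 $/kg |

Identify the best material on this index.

commercially pure titanium

Screen on constraints: σ_y ≥ 310 MPa; max service T ≥ 317 °C; cost ≤ 25 $/kg. Survivors: maraging steel, commercially pure titanium.
Putting every candidate on a common basis:
  maraging steel: E = 188.2 GPa, ρ = 7945 kg/m³
  commercially pure titanium: E = 103.4 GPa, ρ = 4505 kg/m³
  commercially pure titanium: M = 1.04×10⁻³
  maraging steel: M = 0.721×10⁻³
Highest index: commercially pure titanium.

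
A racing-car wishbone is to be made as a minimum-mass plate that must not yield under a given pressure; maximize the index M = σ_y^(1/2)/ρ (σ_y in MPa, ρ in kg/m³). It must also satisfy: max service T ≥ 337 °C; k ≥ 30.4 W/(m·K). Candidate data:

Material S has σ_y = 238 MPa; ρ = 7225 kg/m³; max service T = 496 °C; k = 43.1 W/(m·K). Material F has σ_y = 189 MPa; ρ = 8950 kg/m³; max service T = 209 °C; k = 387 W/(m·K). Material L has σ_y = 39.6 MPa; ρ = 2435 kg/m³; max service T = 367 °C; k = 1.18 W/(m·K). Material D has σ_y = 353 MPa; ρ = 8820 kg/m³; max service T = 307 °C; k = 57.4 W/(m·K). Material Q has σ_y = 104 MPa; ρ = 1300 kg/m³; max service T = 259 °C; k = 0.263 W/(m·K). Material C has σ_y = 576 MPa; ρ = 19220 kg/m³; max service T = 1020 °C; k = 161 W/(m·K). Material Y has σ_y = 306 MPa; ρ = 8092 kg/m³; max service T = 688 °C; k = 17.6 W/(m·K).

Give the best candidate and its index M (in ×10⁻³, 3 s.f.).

Screen on constraints: max service T ≥ 337 °C; k ≥ 30.4 W/(m·K). Survivors: material S, material C.
Per-candidate index values:
  material S: M = 2.14×10⁻³
  material C: M = 1.25×10⁻³
Highest index: material S.

material S, M = 2.14×10⁻³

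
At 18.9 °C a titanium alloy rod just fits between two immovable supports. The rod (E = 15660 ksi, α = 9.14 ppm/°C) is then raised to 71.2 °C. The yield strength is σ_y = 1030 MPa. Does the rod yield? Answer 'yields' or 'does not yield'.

E = 15660 ksi = 108.0 GPa.
ΔT = 52.30 K. Constrained thermal stress σ = E·α·ΔT = 108.0×10³ MPa × 9.14×10⁻⁶ × 52.30 = 51.6 MPa (compressive).
Compare to σ_y = 1030 MPa: σ < σ_y, so it does not yield.

does not yield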